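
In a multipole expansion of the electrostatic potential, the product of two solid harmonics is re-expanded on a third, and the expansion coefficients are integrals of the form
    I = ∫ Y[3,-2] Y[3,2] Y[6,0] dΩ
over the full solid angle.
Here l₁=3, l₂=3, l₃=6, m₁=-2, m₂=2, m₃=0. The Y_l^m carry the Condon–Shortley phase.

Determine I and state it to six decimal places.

Checks pass: Σm=0; 12 even; l₃=6∈[0,6].
(2·3+1)(2·3+1)(2·6+1) = 637
Δ: 0! 6! 6! / 13! → 1/12012
sum: t=0:+1/1296 = 1/1296
3j²(3 3 6; 0 0 0) = Δ·Π!·Σ² = 100/3003  (sign +1)
sum: t=0:+1/14400 = 1/14400
3j²(3 3 6; -2 2 0) = Δ·Π!·Σ² = 3/1001  (sign +1)
combine: 4πI² = 637·100/3003·3/1001 = 100/1573
take √, sign +1: I = 0.07112638

0.071126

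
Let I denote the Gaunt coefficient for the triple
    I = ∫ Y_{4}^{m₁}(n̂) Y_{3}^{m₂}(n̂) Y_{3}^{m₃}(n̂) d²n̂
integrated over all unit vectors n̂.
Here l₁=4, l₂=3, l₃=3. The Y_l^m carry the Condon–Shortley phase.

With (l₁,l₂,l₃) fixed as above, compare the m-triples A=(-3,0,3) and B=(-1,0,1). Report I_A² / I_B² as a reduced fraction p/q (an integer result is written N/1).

21/5

Same 4,3,3: normalisation and zero-m 3j drop out of the ratio.
A: Δ: 4! 4! 2! / 11! → 1/34650; sum: t=3:−1/288 = -1/288; 3j²(4 3 3; -3 0 3) = Δ·Π!·Σ² = 1/22  (sign -1)
B: Δ: 4! 4! 2! / 11! → 1/34650; sum: t=1:−1/288 t=2:+1/24 t=3:−1/48 = 5/288; 3j²(4 3 3; -1 0 1) = Δ·Π!·Σ² = 5/462  (sign +1)
I_A²/I_B² = (1/22)/(5/462) = 21/5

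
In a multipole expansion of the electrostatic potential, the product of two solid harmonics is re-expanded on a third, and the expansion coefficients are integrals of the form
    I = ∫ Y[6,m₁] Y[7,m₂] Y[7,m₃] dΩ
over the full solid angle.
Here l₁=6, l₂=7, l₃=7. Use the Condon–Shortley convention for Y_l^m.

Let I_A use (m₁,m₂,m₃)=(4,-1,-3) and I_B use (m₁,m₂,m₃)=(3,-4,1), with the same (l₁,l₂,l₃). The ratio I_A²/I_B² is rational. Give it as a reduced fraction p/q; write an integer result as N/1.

Same 6,7,7: normalisation and zero-m 3j drop out of the ratio.
A: Δ: 6! 6! 8! / 21! → 1/2444321880; sum: t=0:+1/49766400 t=1:−1/10368000 t=2:+1/19906560 = -13/497664000; 3j²(6 7 7; 4 -1 -3) = Δ·Π!·Σ² = 91/17765  (sign -1)
B: Δ: 6! 6! 8! / 21! → 1/2444321880; sum: t=0:+1/18662400 t=1:−1/8294400 t=2:+1/29030400 t=3:−1/1045094400 = -1/29859840; 3j²(6 7 7; 3 -4 1) = Δ·Π!·Σ² = 175/25194  (sign -1)
I_A²/I_B² = (91/17765)/(175/25194) = 1014/1375

1014/1375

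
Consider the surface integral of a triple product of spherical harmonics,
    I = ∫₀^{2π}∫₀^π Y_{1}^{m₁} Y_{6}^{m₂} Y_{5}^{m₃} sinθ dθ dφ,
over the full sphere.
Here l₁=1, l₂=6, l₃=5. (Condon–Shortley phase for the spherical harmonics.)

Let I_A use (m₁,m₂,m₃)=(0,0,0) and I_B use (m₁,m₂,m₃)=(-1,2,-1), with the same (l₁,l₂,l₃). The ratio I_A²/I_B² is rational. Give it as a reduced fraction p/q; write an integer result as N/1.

9/7

l's match ⇒ only the (l;m) 3-j factors differ between A and B.
A: triangle coeff Δ(1,6,5) = 1/858; Σ_t [1,1]: t=1:−1/14400 = -1/14400; (3j)²=6/143 [(1 6 5; 0 0 0)], sign=+1
B: triangle coeff Δ(1,6,5) = 1/858; Σ_t [2,2]: t=2:+1/34560 = 1/34560; (3j)²=14/429 [(1 6 5; -1 2 -1)], sign=+1
I_A²/I_B² = (6/143)/(14/429) = 9/7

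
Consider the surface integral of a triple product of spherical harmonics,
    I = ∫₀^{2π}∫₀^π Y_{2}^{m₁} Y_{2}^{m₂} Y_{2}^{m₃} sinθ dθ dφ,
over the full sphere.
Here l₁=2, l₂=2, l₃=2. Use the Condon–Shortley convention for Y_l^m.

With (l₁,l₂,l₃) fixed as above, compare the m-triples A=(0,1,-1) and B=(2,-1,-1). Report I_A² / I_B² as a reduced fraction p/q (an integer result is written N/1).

l's match ⇒ only the (l;m) 3-j factors differ between A and B.
A: triangle coeff Δ(2,2,2) = 1/630; Σ_t [1,2]: t=1:−1/2 t=2:+1/4 = -1/4; (3j)²=1/70 [(2 2 2; 0 1 -1)], sign=+1
B: triangle coeff Δ(2,2,2) = 1/630; Σ_t [0,0]: t=0:+1/4 = 1/4; (3j)²=3/35 [(2 2 2; 2 -1 -1)], sign=-1
I_A²/I_B² = (1/70)/(3/35) = 1/6

1/6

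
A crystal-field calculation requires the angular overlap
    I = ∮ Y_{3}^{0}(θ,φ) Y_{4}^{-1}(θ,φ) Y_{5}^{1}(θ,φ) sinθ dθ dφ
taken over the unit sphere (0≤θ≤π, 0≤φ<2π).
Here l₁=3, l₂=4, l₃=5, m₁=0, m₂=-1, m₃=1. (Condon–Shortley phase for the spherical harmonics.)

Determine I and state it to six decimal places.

-0.115089

m-sum 0 ✓  L=12 even ✓  1≤5≤7 ✓
Π(2lᵢ+1) = 7×9×11 = 693
triangle coeff Δ(3,4,5) = 1/180180
Σ_t [0,2]: t=0:+1/576 t=1:−1/144 t=2:+1/576 = -1/288
(3j)²=20/1001 [(3 4 5; 0 0 0)], sign=+1
Σ_t [0,2]: t=0:+1/432 t=1:−1/192 t=2:+1/1440 = -19/8640
(3j)²=361/30030 [(3 4 5; 0 -1 1)], sign=-1
⇒ 4πI² = 2166/13013
I = (-1)√(2166/13013/(4π)) = -0.11508947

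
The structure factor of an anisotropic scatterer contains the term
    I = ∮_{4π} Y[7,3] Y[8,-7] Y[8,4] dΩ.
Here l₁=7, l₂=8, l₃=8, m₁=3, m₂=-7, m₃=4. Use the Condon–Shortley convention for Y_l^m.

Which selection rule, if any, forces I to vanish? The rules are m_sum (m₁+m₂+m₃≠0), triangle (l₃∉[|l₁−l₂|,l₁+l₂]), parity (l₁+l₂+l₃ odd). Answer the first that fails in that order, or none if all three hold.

parity

azimuthal sum: 3 − 7 + 4 = 0  ✓
1 ≤ 8 ≤ 15 (triangle on l)  ✓
L = 7 + 8 + 8 = 23 (odd)  ✗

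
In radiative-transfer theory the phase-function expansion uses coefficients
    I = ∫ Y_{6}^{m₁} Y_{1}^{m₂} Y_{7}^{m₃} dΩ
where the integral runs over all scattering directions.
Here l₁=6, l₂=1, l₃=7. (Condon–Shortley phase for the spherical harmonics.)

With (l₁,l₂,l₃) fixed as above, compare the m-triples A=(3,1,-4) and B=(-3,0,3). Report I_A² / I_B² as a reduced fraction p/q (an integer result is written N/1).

Same 6,1,7: normalisation and zero-m 3j drop out of the ratio.
A: Δ: 0! 12! 2! / 15! → 1/1365; sum: t=0:+1/4354560 = 1/4354560; 3j²(6 1 7; 3 1 -4) = Δ·Π!·Σ² = 11/273  (sign -1)
B: Δ: 0! 12! 2! / 15! → 1/1365; sum: t=0:+1/2177280 = 1/2177280; 3j²(6 1 7; -3 0 3) = Δ·Π!·Σ² = 8/273  (sign +1)
I_A²/I_B² = (11/273)/(8/273) = 11/8

11/8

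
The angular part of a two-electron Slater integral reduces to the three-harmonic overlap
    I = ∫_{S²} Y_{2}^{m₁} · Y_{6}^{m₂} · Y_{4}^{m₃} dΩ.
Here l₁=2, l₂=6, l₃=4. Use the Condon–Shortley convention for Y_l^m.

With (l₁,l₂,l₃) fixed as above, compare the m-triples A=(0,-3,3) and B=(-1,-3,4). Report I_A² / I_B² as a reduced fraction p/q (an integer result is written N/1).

12/1

Same 2,6,4: normalisation and zero-m 3j drop out of the ratio.
A: Δ: 4! 0! 8! / 13! → 1/6435; sum: t=2:+1/20160 = 1/20160; 3j²(2 6 4; 0 -3 3) = Δ·Π!·Σ² = 12/715  (sign -1)
B: Δ: 4! 0! 8! / 13! → 1/6435; sum: t=3:−1/241920 = -1/241920; 3j²(2 6 4; -1 -3 4) = Δ·Π!·Σ² = 1/715  (sign -1)
I_A²/I_B² = (12/715)/(1/715) = 12/1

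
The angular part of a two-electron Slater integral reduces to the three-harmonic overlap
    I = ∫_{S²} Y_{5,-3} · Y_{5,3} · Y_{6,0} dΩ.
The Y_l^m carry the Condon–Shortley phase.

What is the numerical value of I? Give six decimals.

Checks pass: Σm=0; 16 even; l₃=6∈[0,10].
(2·5+1)(2·5+1)(2·6+1) = 1573
Δ: 4! 6! 6! / 17! → 1/28588560
sum: t=0:+1/345600 t=1:−1/13824 t=2:+1/5184 t=3:−1/13824 t=4:+1/345600 = 7/129600
3j²(5 5 6; 0 0 0) = Δ·Π!·Σ² = 80/7293  (sign +1)
sum: t=2:+1/2073600 t=3:−1/86400 t=4:+1/55296 = 29/4147200
3j²(5 5 6; -3 3 0) = Δ·Π!·Σ² = 841/145860  (sign +1)
combine: 4πI² = 1573·80/7293·841/145860 = 3364/33813
take √, sign +1: I = 0.08897771

0.088978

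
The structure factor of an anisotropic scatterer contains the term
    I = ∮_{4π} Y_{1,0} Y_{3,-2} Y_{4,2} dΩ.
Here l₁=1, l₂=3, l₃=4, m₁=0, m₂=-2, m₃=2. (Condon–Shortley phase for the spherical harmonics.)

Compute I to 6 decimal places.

Checks pass: Σm=0; 8 even; l₃=4∈[2,4].
(2·1+1)(2·3+1)(2·4+1) = 189
Δ: 0! 2! 6! / 9! → 1/252
sum: t=0:+1/36 = 1/36
3j²(1 3 4; 0 0 0) = Δ·Π!·Σ² = 4/63  (sign +1)
sum: t=0:+1/120 = 1/120
3j²(1 3 4; 0 -2 2) = Δ·Π!·Σ² = 1/21  (sign +1)
combine: 4πI² = 189·4/63·1/21 = 4/7
take √, sign +1: I = 0.21324362

0.213244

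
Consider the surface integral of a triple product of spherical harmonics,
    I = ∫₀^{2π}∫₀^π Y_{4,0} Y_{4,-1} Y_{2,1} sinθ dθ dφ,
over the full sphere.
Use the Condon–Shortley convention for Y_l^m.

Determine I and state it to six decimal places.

Rules hold: Σm=0, L=10 even, 0≤2≤8.
N = 9·9·5 = 405
Δ = 6!·2!·2!/11! = 1/13860
Racah Σ t=2..4: t=2:+1/192 t=3:−1/36 t=4:+1/192 = -5/288
⇒ 3j(4 4 2; 0 0 0)² = 20/693, sgn -1
Racah Σ t=2..3: t=2:+1/96 t=3:−1/72 = -1/288
⇒ 3j(4 4 2; 0 -1 1)² = 1/462, sgn +1
4πI² = N·(3j₀)²·(3jₘ)² = 150/5929
I = -1·√(0.0252994/4π) = -0.04486937

-0.044869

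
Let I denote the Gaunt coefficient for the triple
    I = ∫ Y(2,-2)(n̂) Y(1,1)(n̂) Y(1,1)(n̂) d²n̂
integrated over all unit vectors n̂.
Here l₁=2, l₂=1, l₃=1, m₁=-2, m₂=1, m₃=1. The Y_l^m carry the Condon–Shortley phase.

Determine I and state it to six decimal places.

Checks pass: Σm=0; 4 even; l₃=1∈[1,3].
(2·2+1)(2·1+1)(2·1+1) = 45
Δ: 2! 2! 0! / 5! → 1/30
sum: t=1:−1/1 = -1/1
3j²(2 1 1; 0 0 0) = Δ·Π!·Σ² = 2/15  (sign +1)
sum: t=2:+1/4 = 1/4
3j²(2 1 1; -2 1 1) = Δ·Π!·Σ² = 1/5  (sign +1)
combine: 4πI² = 45·2/15·1/5 = 6/5
take √, sign +1: I = 0.30901936

0.309019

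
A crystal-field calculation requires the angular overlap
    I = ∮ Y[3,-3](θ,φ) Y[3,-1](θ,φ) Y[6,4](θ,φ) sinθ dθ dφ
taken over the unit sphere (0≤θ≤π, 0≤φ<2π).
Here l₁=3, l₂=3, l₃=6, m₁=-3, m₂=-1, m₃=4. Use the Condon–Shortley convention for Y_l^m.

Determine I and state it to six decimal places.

Rules hold: Σm=0, L=12 even, 0≤6≤6.
N = 7·7·13 = 637
Δ = 0!·6!·6!/13! = 1/12012
Racah Σ t=0..0: t=0:+1/1296 = 1/1296
⇒ 3j(3 3 6; 0 0 0)² = 100/3003, sgn +1
Racah Σ t=0..0: t=0:+1/34560 = 1/34560
⇒ 3j(3 3 6; -3 -1 4)² = 5/286, sgn +1
4πI² = N·(3j₀)²·(3jₘ)² = 1750/4719
I = +1·√(0.370841/4π) = 0.17178653

0.171787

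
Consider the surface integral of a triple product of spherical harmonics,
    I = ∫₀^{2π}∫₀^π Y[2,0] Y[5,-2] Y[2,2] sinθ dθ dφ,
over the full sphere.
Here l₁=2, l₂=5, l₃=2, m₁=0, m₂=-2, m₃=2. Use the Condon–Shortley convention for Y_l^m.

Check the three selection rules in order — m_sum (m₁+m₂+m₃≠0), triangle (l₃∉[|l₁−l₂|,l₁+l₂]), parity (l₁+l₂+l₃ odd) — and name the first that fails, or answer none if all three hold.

Σmᵢ = 0  ✓
l₃∈[|l₁−l₂|,l₁+l₂]=[3,7], have l₃=2  ✗
Σlᵢ = 9 ⇒ odd

triangle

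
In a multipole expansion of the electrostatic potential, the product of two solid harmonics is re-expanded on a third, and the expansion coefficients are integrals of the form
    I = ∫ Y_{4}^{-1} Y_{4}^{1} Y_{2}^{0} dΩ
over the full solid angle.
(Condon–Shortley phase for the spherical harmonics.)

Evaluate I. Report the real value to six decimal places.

-0.139264

Rules hold: Σm=0, L=10 even, 0≤2≤8.
N = 9·9·5 = 405
Δ = 6!·2!·2!/11! = 1/13860
Racah Σ t=2..4: t=2:+1/192 t=3:−1/36 t=4:+1/192 = -5/288
⇒ 3j(4 4 2; 0 0 0)² = 20/693, sgn -1
Racah Σ t=3..5: t=3:−1/144 t=4:+1/48 t=5:−1/480 = 17/1440
⇒ 3j(4 4 2; -1 1 0)² = 289/13860, sgn +1
4πI² = N·(3j₀)²·(3jₘ)² = 1445/5929
I = -1·√(0.243717/4π) = -0.13926381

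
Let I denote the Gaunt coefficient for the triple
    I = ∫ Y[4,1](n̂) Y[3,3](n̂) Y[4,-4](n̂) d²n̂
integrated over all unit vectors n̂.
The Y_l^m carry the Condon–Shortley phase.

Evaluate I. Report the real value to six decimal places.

0.000000

Σlᵢ=11 odd — θ-integrand is odd under cosθ→−cosθ; I=0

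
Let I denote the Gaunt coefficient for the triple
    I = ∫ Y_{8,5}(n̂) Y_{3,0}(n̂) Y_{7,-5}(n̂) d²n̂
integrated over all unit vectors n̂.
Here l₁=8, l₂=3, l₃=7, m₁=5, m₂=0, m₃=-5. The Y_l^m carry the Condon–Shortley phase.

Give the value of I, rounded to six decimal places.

m-sum 0 ✓  L=18 even ✓  5≤7≤11 ✓
Π(2lᵢ+1) = 17×7×15 = 1785
triangle coeff Δ(8,3,7) = 1/5290740
Σ_t [1,3]: t=1:−1/7257600 t=2:+1/2073600 t=3:−1/7257600 = 1/4838400
(3j)²=252/20995 [(8 3 7; 0 0 0)], sign=-1
Σ_t [1,3]: t=1:−1/87091200 t=2:+1/159667200 t=3:−1/5748019200 = -31/5748019200
(3j)²=961/135660 [(8 3 7; 5 0 -5)], sign=-1
⇒ 4πI² = 60543/398905
I = (+1)√(60543/398905/(4π)) = 0.10989863

0.109899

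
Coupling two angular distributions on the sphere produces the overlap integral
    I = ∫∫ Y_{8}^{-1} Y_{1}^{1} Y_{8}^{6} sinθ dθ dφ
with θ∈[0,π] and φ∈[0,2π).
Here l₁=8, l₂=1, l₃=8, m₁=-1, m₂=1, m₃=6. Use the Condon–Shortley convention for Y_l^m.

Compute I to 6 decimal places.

Σmᵢ = 6 ≠ 0, so the φ-integral vanishes; I = 0

0.000000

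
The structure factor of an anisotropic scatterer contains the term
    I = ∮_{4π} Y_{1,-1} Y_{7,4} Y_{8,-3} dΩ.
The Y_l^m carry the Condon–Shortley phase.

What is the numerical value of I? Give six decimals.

m-sum 0 ✓  L=16 even ✓  6≤8≤8 ✓
Π(2lᵢ+1) = 3×15×17 = 765
triangle coeff Δ(1,7,8) = 1/2040
Σ_t [0,0]: t=0:+1/25401600 = 1/25401600
(3j)²=8/255 [(1 7 8; 0 0 0)], sign=+1
Σ_t [0,0]: t=0:+1/479001600 = 1/479001600
(3j)²=1/204 [(1 7 8; -1 4 -3)], sign=-1
⇒ 4πI² = 2/17
I = (-1)√(2/17/(4π)) = -0.09675772

-0.096758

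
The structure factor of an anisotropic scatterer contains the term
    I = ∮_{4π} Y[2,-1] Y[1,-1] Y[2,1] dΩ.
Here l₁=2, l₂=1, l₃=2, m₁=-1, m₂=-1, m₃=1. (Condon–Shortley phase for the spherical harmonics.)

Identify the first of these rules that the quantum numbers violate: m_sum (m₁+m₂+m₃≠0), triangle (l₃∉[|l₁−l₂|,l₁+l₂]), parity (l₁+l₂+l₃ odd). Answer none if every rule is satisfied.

m_sum

Σmᵢ = -1  ✗
l₃∈[|l₁−l₂|,l₁+l₂]=[1,3], have l₃=2
Σlᵢ = 5 ⇒ odd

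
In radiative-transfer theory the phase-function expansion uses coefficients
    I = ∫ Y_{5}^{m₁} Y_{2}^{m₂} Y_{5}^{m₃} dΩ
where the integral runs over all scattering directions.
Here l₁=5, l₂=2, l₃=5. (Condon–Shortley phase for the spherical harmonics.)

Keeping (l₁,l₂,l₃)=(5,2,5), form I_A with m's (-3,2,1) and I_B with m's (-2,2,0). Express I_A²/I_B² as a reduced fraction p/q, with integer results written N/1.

4/5

Shared (l₁,l₂,l₃)=(5,2,5): N and (l;000)² cancel in I_A²/I_B².
A: Δ = 2!·8!·2!/13! = 1/38610; Racah Σ t=2..2: t=2:+1/5760 = 1/5760; ⇒ 3j(5 2 5; -3 2 1)² = 56/2145, sgn +1
B: Δ = 2!·8!·2!/13! = 1/38610; Racah Σ t=2..2: t=2:+1/2880 = 1/2880; ⇒ 3j(5 2 5; -2 2 0)² = 14/429, sgn -1
I_A²/I_B² = (56/2145)/(14/429) = 4/5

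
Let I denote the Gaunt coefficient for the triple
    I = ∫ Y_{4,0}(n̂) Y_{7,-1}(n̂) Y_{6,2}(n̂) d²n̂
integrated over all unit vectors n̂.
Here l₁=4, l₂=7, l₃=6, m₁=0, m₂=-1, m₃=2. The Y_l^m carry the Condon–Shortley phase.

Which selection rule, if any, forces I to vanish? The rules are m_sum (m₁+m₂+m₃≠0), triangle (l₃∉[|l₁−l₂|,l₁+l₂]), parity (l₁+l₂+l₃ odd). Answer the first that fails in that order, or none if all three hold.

m_sum

azimuthal sum: 0 − 1 + 2 = 1  ✗
3 ≤ 6 ≤ 11 (triangle on l)
L = 4 + 7 + 6 = 17 (odd)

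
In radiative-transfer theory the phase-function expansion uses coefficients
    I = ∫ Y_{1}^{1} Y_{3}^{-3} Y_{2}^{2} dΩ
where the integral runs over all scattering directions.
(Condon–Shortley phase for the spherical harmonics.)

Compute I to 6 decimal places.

-0.319865

Checks pass: Σm=0; 6 even; l₃=2∈[2,4].
(2·1+1)(2·3+1)(2·2+1) = 105
Δ: 2! 0! 4! / 7! → 1/105
sum: t=1:−1/4 = -1/4
3j²(1 3 2; 0 0 0) = Δ·Π!·Σ² = 3/35  (sign -1)
sum: t=0:+1/48 = 1/48
3j²(1 3 2; 1 -3 2) = Δ·Π!·Σ² = 1/7  (sign +1)
combine: 4πI² = 105·3/35·1/7 = 9/7
take √, sign -1: I = -0.31986543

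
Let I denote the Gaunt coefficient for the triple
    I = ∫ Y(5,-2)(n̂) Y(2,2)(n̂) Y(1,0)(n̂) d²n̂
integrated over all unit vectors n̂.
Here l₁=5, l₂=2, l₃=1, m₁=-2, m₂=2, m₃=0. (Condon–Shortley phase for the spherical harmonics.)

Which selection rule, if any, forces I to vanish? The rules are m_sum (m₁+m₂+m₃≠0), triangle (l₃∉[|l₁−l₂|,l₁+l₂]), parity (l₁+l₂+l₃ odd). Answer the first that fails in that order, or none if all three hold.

triangle

Σmᵢ = 0  ✓
l₃∈[|l₁−l₂|,l₁+l₂]=[3,7], have l₃=1  ✗
Σlᵢ = 8 ⇒ even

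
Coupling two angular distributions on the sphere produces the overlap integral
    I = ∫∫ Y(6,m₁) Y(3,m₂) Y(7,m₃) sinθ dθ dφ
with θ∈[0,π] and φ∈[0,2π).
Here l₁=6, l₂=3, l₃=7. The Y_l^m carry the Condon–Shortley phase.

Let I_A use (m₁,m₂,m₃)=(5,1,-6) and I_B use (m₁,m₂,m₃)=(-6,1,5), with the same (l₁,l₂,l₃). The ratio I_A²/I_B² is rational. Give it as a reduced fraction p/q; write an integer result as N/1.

13/216

Same 6,3,7: normalisation and zero-m 3j drop out of the ratio.
A: Δ: 2! 10! 4! / 17! → 1/2042040; sum: t=0:+1/17418240 t=1:−1/21772800 = 1/87091200; 3j²(6 3 7; 5 1 -6) = Δ·Π!·Σ² = 11/14280  (sign -1)
B: Δ: 2! 10! 4! / 17! → 1/2042040; sum: t=2:+1/29030400 = 1/29030400; 3j²(6 3 7; -6 1 5) = Δ·Π!·Σ² = 99/7735  (sign +1)
I_A²/I_B² = (11/14280)/(99/7735) = 13/216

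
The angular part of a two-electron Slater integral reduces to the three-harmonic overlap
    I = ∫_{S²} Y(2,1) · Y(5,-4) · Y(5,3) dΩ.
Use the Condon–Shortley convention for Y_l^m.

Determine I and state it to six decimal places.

Checks pass: Σm=0; 12 even; l₃=5∈[3,7].
(2·2+1)(2·5+1)(2·5+1) = 605
Δ: 2! 2! 8! / 13! → 1/38610
sum: t=0:+1/2880 t=1:−1/576 t=2:+1/2880 = -1/960
3j²(2 5 5; 0 0 0) = Δ·Π!·Σ² = 10/429  (sign +1)
sum: t=0:+1/10080 t=1:−1/80640 = 1/11520
3j²(2 5 5; 1 -4 3) = Δ·Π!·Σ² = 49/1430  (sign +1)
combine: 4πI² = 605·10/429·49/1430 = 245/507
take √, sign +1: I = 0.19609844

0.196098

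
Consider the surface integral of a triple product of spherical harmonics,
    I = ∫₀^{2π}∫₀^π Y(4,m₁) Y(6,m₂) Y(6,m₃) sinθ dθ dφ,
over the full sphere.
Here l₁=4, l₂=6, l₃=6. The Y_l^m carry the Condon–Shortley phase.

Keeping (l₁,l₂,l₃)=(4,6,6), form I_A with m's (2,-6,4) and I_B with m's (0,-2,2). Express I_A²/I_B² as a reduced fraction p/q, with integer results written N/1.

1215/11

Shared (l₁,l₂,l₃)=(4,6,6): N and (l;000)² cancel in I_A²/I_B².
A: Δ = 4!·4!·8!/17! = 1/15315300; Racah Σ t=0..0: t=0:+1/3870720 = 1/3870720; ⇒ 3j(4 6 6; 2 -6 4)² = 135/6188, sgn +1
B: Δ = 4!·4!·8!/17! = 1/15315300; Racah Σ t=0..4: t=0:+1/331776 t=1:−1/25920 t=2:+1/23040 t=3:−1/181440 t=4:+1/23224320 = 11/4644864; ⇒ 3j(4 6 6; 0 -2 2)² = 11/55692, sgn +1
I_A²/I_B² = (135/6188)/(11/55692) = 1215/11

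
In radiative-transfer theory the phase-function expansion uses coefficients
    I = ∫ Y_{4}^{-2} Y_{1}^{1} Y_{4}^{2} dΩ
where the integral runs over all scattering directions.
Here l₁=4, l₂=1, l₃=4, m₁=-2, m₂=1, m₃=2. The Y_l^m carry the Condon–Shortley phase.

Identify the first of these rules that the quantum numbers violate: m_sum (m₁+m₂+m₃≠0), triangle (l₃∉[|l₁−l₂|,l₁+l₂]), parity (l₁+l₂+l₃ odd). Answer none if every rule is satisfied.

m_sum

m₁+m₂+m₃ = -2 + 1 + 2 = 1  ✗
triangle: |4−1|=3 ≤ l₃=4 ≤ 4+1=5
parity: l₁+l₂+l₃ = 9 is odd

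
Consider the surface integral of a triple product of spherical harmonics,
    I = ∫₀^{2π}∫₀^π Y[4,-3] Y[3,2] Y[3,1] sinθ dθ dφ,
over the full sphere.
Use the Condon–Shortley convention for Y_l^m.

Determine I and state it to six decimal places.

-0.095955

Checks pass: Σm=0; 10 even; l₃=3∈[1,7].
(2·4+1)(2·3+1)(2·3+1) = 441
Δ: 4! 4! 2! / 11! → 1/34650
sum: t=1:−1/72 t=2:+1/16 t=3:−1/72 = 5/144
3j²(4 3 3; 0 0 0) = Δ·Π!·Σ² = 2/77  (sign -1)
sum: t=3:−1/288 t=4:+1/144 = 1/288
3j²(4 3 3; -3 2 1) = Δ·Π!·Σ² = 1/99  (sign +1)
combine: 4πI² = 441·2/77·1/99 = 14/121
take √, sign -1: I = -0.09595473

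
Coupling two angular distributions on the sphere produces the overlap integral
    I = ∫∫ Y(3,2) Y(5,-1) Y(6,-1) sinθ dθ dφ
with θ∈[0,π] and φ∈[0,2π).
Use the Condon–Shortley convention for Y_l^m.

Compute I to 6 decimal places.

0.134828

Rules hold: Σm=0, L=14 even, 2≤6≤8.
N = 7·11·13 = 1001
Δ = 2!·4!·8!/15! = 1/675675
Racah Σ t=0..2: t=0:+1/8640 t=1:−1/2304 t=2:+1/8640 = -7/34560
⇒ 3j(3 5 6; 0 0 0)² = 7/429, sgn -1
Racah Σ t=0..1: t=0:+1/6912 t=1:−1/17280 = 1/11520
⇒ 3j(3 5 6; 2 -1 -1)² = 2/143, sgn -1
4πI² = N·(3j₀)²·(3jₘ)² = 98/429
I = +1·√(0.228438/4π) = 0.13482780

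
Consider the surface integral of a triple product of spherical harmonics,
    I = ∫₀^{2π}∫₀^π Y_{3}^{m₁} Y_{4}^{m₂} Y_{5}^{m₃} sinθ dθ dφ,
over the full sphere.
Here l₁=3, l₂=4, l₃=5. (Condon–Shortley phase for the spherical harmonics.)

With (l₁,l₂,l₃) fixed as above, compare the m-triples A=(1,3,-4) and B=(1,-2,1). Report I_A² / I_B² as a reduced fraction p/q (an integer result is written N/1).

Same 3,4,5: normalisation and zero-m 3j drop out of the ratio.
A: Δ: 2! 4! 6! / 13! → 1/180180; sum: t=1:−1/4320 t=2:+1/5760 = -1/17280; 3j²(3 4 5; 1 3 -4) = Δ·Π!·Σ² = 7/4290  (sign +1)
B: Δ: 2! 4! 6! / 13! → 1/180180; sum: t=0:+1/384 t=1:−1/720 t=2:+1/34560 = 43/34560; 3j²(3 4 5; 1 -2 1) = Δ·Π!·Σ² = 1849/180180  (sign +1)
I_A²/I_B² = (7/4290)/(1849/180180) = 294/1849

294/1849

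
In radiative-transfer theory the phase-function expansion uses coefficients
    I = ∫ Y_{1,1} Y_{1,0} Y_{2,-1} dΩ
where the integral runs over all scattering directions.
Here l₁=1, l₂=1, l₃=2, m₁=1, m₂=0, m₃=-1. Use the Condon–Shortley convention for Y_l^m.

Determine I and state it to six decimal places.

m-sum 0 ✓  L=4 even ✓  0≤2≤2 ✓
Π(2lᵢ+1) = 3×3×5 = 45
triangle coeff Δ(1,1,2) = 1/30
Σ_t [0,0]: t=0:+1/1 = 1/1
(3j)²=2/15 [(1 1 2; 0 0 0)], sign=+1
Σ_t [0,0]: t=0:+1/2 = 1/2
(3j)²=1/10 [(1 1 2; 1 0 -1)], sign=-1
⇒ 4πI² = 3/5
I = (-1)√(3/5/(4π)) = -0.21850969

-0.218510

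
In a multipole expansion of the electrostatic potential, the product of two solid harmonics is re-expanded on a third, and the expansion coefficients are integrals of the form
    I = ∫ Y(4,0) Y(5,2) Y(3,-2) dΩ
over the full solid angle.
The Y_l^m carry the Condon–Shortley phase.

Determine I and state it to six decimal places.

-0.065427

Rules hold: Σm=0, L=12 even, 1≤3≤9.
N = 9·11·7 = 693
Δ = 6!·2!·4!/13! = 1/180180
Racah Σ t=2..4: t=2:+1/576 t=3:−1/144 t=4:+1/576 = -1/288
⇒ 3j(4 5 3; 0 0 0)² = 20/1001, sgn +1
Racah Σ t=3..4: t=3:−1/864 t=4:+1/576 = 1/1728
⇒ 3j(4 5 3; 0 2 -2)² = 5/1287, sgn -1
4πI² = N·(3j₀)²·(3jₘ)² = 100/1859
I = -1·√(0.0537924/4π) = -0.06542675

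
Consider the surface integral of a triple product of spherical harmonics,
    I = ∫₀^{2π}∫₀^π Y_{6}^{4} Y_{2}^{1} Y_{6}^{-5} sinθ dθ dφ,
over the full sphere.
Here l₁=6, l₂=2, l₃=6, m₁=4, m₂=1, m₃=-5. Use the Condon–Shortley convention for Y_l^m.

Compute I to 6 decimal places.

-0.197649

Rules hold: Σm=0, L=14 even, 4≤6≤8.
N = 13·5·13 = 845
Δ = 2!·10!·2!/15! = 1/90090
Racah Σ t=0..2: t=0:+1/69120 t=1:−1/14400 t=2:+1/69120 = -7/172800
⇒ 3j(6 2 6; 0 0 0)² = 14/715, sgn -1
Racah Σ t=1..2: t=1:−1/725760 t=2:+1/7257600 = -1/806400
⇒ 3j(6 2 6; 4 1 -5)² = 27/910, sgn +1
4πI² = N·(3j₀)²·(3jₘ)² = 27/55
I = -1·√(0.490909/4π) = -0.19764945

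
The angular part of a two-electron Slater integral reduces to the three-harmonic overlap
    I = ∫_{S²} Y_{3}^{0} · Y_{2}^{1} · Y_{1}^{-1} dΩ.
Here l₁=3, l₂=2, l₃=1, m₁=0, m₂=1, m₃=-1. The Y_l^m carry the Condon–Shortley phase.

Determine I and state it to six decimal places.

0.143048

Checks pass: Σm=0; 6 even; l₃=1∈[1,5].
(2·3+1)(2·2+1)(2·1+1) = 105
Δ: 4! 2! 0! / 7! → 1/105
sum: t=2:+1/4 = 1/4
3j²(3 2 1; 0 0 0) = Δ·Π!·Σ² = 3/35  (sign -1)
sum: t=3:−1/12 = -1/12
3j²(3 2 1; 0 1 -1) = Δ·Π!·Σ² = 1/35  (sign -1)
combine: 4πI² = 105·3/35·1/35 = 9/35
take √, sign +1: I = 0.14304817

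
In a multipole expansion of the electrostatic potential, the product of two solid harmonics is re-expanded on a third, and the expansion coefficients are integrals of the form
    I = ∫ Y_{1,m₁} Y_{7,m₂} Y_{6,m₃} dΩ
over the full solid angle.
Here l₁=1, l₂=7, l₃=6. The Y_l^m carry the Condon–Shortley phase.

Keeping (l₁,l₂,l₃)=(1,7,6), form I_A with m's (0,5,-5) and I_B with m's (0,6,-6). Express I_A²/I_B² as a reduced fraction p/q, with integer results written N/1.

Same 1,7,6: normalisation and zero-m 3j drop out of the ratio.
A: Δ: 2! 0! 12! / 15! → 1/1365; sum: t=1:−1/39916800 = -1/39916800; 3j²(1 7 6; 0 5 -5) = Δ·Π!·Σ² = 8/455  (sign +1)
B: Δ: 2! 0! 12! / 15! → 1/1365; sum: t=1:−1/479001600 = -1/479001600; 3j²(1 7 6; 0 6 -6) = Δ·Π!·Σ² = 1/105  (sign -1)
I_A²/I_B² = (8/455)/(1/105) = 24/13

24/13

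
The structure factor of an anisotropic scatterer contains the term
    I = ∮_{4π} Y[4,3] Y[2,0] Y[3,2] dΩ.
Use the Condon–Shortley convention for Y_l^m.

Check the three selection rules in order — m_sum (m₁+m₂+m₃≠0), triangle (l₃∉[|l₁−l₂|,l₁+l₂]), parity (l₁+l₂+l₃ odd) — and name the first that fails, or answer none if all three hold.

Σmᵢ = 5  ✗
l₃∈[|l₁−l₂|,l₁+l₂]=[2,6], have l₃=3
Σlᵢ = 9 ⇒ odd

m_sum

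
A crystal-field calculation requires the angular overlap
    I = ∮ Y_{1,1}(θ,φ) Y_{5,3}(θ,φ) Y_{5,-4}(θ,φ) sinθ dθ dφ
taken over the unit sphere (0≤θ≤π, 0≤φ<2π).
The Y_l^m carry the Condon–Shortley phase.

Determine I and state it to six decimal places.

l₁+l₂+l₃=11 is odd: 3j(l;000)=0 ⇒ I=0

0.000000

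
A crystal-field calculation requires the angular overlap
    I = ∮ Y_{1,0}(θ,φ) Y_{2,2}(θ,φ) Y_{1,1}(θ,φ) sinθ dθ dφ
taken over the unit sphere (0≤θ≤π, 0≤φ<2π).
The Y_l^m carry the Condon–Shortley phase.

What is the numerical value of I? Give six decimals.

0.000000

Σmᵢ = 3 ≠ 0, so the φ-integral vanishes; I = 0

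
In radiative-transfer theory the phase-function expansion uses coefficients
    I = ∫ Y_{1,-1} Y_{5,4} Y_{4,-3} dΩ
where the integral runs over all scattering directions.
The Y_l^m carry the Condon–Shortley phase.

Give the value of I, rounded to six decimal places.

0.294638

m-sum 0 ✓  L=10 even ✓  4≤4≤6 ✓
Π(2lᵢ+1) = 3×11×9 = 297
triangle coeff Δ(1,5,4) = 1/495
Σ_t [1,1]: t=1:−1/576 = -1/576
(3j)²=5/99 [(1 5 4; 0 0 0)], sign=-1
Σ_t [2,2]: t=2:+1/10080 = 1/10080
(3j)²=4/55 [(1 5 4; -1 4 -3)], sign=-1
⇒ 4πI² = 12/11
I = (+1)√(12/11/(4π)) = 0.29463840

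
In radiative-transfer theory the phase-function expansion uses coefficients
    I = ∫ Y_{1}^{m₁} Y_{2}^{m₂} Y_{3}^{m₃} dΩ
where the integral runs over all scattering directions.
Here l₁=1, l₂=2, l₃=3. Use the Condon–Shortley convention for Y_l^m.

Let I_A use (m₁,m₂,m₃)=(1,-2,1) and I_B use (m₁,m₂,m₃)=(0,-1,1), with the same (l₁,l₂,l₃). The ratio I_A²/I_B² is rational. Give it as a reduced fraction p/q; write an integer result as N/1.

Shared (l₁,l₂,l₃)=(1,2,3): N and (l;000)² cancel in I_A²/I_B².
A: Δ = 0!·2!·4!/7! = 1/105; Racah Σ t=0..0: t=0:+1/48 = 1/48; ⇒ 3j(1 2 3; 1 -2 1)² = 1/105, sgn +1
B: Δ = 0!·2!·4!/7! = 1/105; Racah Σ t=0..0: t=0:+1/6 = 1/6; ⇒ 3j(1 2 3; 0 -1 1)² = 8/105, sgn +1
I_A²/I_B² = (1/105)/(8/105) = 1/8

1/8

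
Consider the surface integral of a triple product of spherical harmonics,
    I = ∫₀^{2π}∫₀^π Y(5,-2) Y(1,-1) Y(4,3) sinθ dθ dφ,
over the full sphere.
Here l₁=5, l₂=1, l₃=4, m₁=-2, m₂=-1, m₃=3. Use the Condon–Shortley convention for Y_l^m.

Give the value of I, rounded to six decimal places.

0.085055

m-sum 0 ✓  L=10 even ✓  4≤4≤6 ✓
Π(2lᵢ+1) = 11×3×9 = 297
triangle coeff Δ(5,1,4) = 1/495
Σ_t [1,1]: t=1:−1/576 = -1/576
(3j)²=5/99 [(5 1 4; 0 0 0)], sign=-1
Σ_t [0,0]: t=0:+1/10080 = 1/10080
(3j)²=1/165 [(5 1 4; -2 -1 3)], sign=-1
⇒ 4πI² = 1/11
I = (+1)√(1/11/(4π)) = 0.08505478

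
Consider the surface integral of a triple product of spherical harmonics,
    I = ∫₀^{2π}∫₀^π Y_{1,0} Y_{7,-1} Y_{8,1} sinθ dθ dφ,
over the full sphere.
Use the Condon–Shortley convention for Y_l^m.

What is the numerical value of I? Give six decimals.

-0.242860

m-sum 0 ✓  L=16 even ✓  6≤8≤8 ✓
Π(2lᵢ+1) = 3×15×17 = 765
triangle coeff Δ(1,7,8) = 1/2040
Σ_t [0,0]: t=0:+1/25401600 = 1/25401600
(3j)²=8/255 [(1 7 8; 0 0 0)], sign=+1
Σ_t [0,0]: t=0:+1/29030400 = 1/29030400
(3j)²=21/680 [(1 7 8; 0 -1 1)], sign=-1
⇒ 4πI² = 63/85
I = (-1)√(63/85/(4π)) = -0.24285994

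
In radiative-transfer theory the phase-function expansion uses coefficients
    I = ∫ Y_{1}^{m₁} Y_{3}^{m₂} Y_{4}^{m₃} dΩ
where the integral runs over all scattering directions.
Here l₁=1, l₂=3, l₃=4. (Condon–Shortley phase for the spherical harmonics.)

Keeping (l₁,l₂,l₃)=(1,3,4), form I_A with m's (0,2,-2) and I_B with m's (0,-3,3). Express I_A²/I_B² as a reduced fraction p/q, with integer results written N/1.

Same 1,3,4: normalisation and zero-m 3j drop out of the ratio.
A: Δ: 0! 2! 6! / 9! → 1/252; sum: t=0:+1/120 = 1/120; 3j²(1 3 4; 0 2 -2) = Δ·Π!·Σ² = 1/21  (sign +1)
B: Δ: 0! 2! 6! / 9! → 1/252; sum: t=0:+1/720 = 1/720; 3j²(1 3 4; 0 -3 3) = Δ·Π!·Σ² = 1/36  (sign -1)
I_A²/I_B² = (1/21)/(1/36) = 12/7

12/7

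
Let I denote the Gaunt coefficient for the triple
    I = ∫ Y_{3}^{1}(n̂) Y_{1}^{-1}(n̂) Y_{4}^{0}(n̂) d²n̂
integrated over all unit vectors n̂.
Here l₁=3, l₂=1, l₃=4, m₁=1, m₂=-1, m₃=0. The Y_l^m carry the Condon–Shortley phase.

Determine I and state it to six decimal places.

0.150786

Checks pass: Σm=0; 8 even; l₃=4∈[2,4].
(2·3+1)(2·1+1)(2·4+1) = 189
Δ: 0! 6! 2! / 9! → 1/252
sum: t=0:+1/36 = 1/36
3j²(3 1 4; 0 0 0) = Δ·Π!·Σ² = 4/63  (sign +1)
sum: t=0:+1/96 = 1/96
3j²(3 1 4; 1 -1 0) = Δ·Π!·Σ² = 1/42  (sign +1)
combine: 4πI² = 189·4/63·1/42 = 2/7
take √, sign +1: I = 0.15078601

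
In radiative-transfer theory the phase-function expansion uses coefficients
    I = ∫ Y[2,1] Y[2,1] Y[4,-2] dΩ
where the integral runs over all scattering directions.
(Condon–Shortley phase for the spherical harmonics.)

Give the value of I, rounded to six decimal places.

0.254875

Checks pass: Σm=0; 8 even; l₃=4∈[0,4].
(2·2+1)(2·2+1)(2·4+1) = 225
Δ: 0! 4! 4! / 9! → 1/630
sum: t=0:+1/16 = 1/16
3j²(2 2 4; 0 0 0) = Δ·Π!·Σ² = 2/35  (sign +1)
sum: t=0:+1/36 = 1/36
3j²(2 2 4; 1 1 -2) = Δ·Π!·Σ² = 4/63  (sign +1)
combine: 4πI² = 225·2/35·4/63 = 40/49
take √, sign +1: I = 0.25487487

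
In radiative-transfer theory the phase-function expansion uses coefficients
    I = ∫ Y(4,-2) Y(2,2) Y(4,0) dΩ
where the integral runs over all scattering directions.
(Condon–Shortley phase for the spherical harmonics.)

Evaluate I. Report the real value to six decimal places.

m-sum 0 ✓  L=10 even ✓  2≤4≤6 ✓
Π(2lᵢ+1) = 9×5×9 = 405
triangle coeff Δ(4,2,4) = 1/13860
Σ_t [0,2]: t=0:+1/192 t=1:−1/36 t=2:+1/192 = -5/288
(3j)²=20/693 [(4 2 4; 0 0 0)], sign=-1
Σ_t [2,2]: t=2:+1/192 = 1/192
(3j)²=3/77 [(4 2 4; -2 2 0)], sign=+1
⇒ 4πI² = 2700/5929
I = (-1)√(2700/5929/(4π)) = -0.19036462

-0.190365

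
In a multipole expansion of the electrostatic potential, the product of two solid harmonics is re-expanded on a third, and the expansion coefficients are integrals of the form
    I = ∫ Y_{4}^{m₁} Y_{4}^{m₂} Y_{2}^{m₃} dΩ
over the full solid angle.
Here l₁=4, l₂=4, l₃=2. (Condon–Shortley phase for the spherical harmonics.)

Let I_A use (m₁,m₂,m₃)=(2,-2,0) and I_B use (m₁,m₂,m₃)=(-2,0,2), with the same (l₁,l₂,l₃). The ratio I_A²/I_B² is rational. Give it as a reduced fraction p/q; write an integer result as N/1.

16/135

Shared (l₁,l₂,l₃)=(4,4,2): N and (l;000)² cancel in I_A²/I_B².
A: Δ = 6!·2!·2!/11! = 1/13860; Racah Σ t=0..2: t=0:+1/2880 t=1:−1/120 t=2:+1/192 = -1/360; ⇒ 3j(4 4 2; 2 -2 0)² = 16/3465, sgn -1
B: Δ = 6!·2!·2!/11! = 1/13860; Racah Σ t=4..4: t=4:+1/192 = 1/192; ⇒ 3j(4 4 2; -2 0 2)² = 3/77, sgn +1
I_A²/I_B² = (16/3465)/(3/77) = 16/135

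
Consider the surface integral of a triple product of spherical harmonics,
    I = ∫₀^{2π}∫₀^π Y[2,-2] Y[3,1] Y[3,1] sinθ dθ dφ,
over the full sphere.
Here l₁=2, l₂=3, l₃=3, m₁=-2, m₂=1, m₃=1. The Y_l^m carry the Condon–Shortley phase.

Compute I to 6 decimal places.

m-sum 0 ✓  L=8 even ✓  1≤3≤5 ✓
Π(2lᵢ+1) = 5×7×7 = 245
triangle coeff Δ(2,3,3) = 1/3780
Σ_t [0,2]: t=0:+1/24 t=1:−1/4 t=2:+1/24 = -1/6
(3j)²=4/105 [(2 3 3; 0 0 0)], sign=+1
Σ_t [2,2]: t=2:+1/16 = 1/16
(3j)²=2/35 [(2 3 3; -2 1 1)], sign=+1
⇒ 4πI² = 8/15
I = (+1)√(8/15/(4π)) = 0.20601291

0.206013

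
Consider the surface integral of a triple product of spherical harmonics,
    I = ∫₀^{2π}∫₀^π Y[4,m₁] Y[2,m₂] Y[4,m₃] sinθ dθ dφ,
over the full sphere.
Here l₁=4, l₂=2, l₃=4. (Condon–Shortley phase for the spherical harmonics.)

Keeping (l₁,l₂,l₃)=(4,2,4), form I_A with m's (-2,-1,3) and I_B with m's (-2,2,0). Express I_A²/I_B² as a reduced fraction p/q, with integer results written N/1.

35/36

l's match ⇒ only the (l;m) 3-j factors differ between A and B.
A: triangle coeff Δ(4,2,4) = 1/13860; Σ_t [0,1]: t=0:+1/1440 t=1:−1/240 = -1/288; (3j)²=5/132 [(4 2 4; -2 -1 3)], sign=+1
B: triangle coeff Δ(4,2,4) = 1/13860; Σ_t [2,2]: t=2:+1/192 = 1/192; (3j)²=3/77 [(4 2 4; -2 2 0)], sign=+1
I_A²/I_B² = (5/132)/(3/77) = 35/36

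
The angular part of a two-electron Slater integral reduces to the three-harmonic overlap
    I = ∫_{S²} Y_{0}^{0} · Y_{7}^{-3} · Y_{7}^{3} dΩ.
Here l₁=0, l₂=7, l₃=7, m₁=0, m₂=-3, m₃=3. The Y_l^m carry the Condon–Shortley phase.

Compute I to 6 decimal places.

m-sum 0 ✓  L=14 even ✓  7≤7≤7 ✓
Π(2lᵢ+1) = 1×15×15 = 225
triangle coeff Δ(0,7,7) = 1/15
Σ_t [0,0]: t=0:+1/25401600 = 1/25401600
(3j)²=1/15 [(0 7 7; 0 0 0)], sign=-1
Σ_t [0,0]: t=0:+1/87091200 = 1/87091200
(3j)²=1/15 [(0 7 7; 0 -3 3)], sign=+1
⇒ 4πI² = 1/1
I = (-1)√(1/1/(4π)) = -0.28209479

-0.282095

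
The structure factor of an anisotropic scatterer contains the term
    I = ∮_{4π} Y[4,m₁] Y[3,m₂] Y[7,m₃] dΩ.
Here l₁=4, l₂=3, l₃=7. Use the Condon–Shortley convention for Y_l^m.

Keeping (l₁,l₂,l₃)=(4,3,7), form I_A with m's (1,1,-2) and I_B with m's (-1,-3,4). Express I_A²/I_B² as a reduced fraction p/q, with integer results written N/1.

30/11

Same 4,3,7: normalisation and zero-m 3j drop out of the ratio.
A: Δ: 0! 8! 6! / 15! → 1/45045; sum: t=0:+1/34560 = 1/34560; 3j²(4 3 7; 1 1 -2) = Δ·Π!·Σ² = 4/143  (sign -1)
B: Δ: 0! 8! 6! / 15! → 1/45045; sum: t=0:+1/518400 = 1/518400; 3j²(4 3 7; -1 -3 4) = Δ·Π!·Σ² = 2/195  (sign -1)
I_A²/I_B² = (4/143)/(2/195) = 30/11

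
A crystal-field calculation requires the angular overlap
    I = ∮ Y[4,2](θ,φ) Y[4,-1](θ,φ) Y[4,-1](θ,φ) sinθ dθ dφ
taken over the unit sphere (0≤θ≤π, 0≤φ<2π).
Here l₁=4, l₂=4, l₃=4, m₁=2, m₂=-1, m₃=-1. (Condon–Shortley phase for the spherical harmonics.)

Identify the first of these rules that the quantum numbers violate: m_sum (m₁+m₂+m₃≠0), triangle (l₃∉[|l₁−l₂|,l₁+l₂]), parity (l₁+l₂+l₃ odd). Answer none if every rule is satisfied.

none

azimuthal sum: 2 − 1 − 1 = 0  ✓
0 ≤ 4 ≤ 8 (triangle on l)  ✓
L = 4 + 4 + 4 = 12 (even)  ✓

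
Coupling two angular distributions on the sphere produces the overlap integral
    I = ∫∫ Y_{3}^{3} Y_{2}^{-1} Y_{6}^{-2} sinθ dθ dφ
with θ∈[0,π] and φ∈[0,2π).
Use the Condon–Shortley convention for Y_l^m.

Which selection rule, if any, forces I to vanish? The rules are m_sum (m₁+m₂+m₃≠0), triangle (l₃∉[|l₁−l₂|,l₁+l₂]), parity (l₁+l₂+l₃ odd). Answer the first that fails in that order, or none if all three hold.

triangle

azimuthal sum: 3 − 1 − 2 = 0  ✓
1 ≤ 6 ≤ 5 (triangle on l)  ✗
L = 3 + 2 + 6 = 11 (odd)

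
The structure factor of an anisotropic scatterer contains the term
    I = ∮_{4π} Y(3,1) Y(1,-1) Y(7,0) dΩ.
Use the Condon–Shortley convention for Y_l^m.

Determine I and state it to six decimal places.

0.000000

|3−1|≤7≤3+1 violated ⇒ I = 0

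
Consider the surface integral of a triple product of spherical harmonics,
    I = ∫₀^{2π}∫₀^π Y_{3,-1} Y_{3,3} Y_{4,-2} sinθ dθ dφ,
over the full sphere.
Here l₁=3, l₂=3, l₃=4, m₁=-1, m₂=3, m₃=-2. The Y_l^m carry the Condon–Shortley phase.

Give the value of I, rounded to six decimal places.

-0.188451

Checks pass: Σm=0; 10 even; l₃=4∈[0,6].
(2·3+1)(2·3+1)(2·4+1) = 441
Δ: 2! 4! 4! / 11! → 1/34650
sum: t=0:+1/72 t=1:−1/16 t=2:+1/72 = -5/144
3j²(3 3 4; 0 0 0) = Δ·Π!·Σ² = 2/77  (sign -1)
sum: t=2:+1/192 = 1/192
3j²(3 3 4; -1 3 -2) = Δ·Π!·Σ² = 3/77  (sign +1)
combine: 4πI² = 441·2/77·3/77 = 54/121
take √, sign -1: I = -0.18845135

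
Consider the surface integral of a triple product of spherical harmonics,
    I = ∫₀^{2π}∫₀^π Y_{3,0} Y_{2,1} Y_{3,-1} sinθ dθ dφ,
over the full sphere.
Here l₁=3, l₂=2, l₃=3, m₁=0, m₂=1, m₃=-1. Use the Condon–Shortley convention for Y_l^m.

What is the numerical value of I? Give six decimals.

-0.059471

Rules hold: Σm=0, L=8 even, 1≤3≤5.
N = 7·5·7 = 245
Δ = 2!·4!·2!/9! = 1/3780
Racah Σ t=0..2: t=0:+1/24 t=1:−1/4 t=2:+1/24 = -1/6
⇒ 3j(3 2 3; 0 0 0)² = 4/105, sgn +1
Racah Σ t=1..2: t=1:−1/8 t=2:+1/12 = -1/24
⇒ 3j(3 2 3; 0 1 -1)² = 1/210, sgn -1
4πI² = N·(3j₀)²·(3jₘ)² = 2/45
I = -1·√(0.0444444/4π) = -0.05947080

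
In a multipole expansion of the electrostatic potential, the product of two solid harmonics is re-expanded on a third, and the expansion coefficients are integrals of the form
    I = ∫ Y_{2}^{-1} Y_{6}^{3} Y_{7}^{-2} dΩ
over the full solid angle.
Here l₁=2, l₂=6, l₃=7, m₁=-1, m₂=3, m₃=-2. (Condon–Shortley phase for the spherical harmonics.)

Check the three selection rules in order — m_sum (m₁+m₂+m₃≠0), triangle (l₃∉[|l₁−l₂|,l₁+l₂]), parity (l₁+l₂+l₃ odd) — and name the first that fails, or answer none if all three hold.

azimuthal sum: -1 + 3 − 2 = 0  ✓
4 ≤ 7 ≤ 8 (triangle on l)  ✓
L = 2 + 6 + 7 = 15 (odd)  ✗

parity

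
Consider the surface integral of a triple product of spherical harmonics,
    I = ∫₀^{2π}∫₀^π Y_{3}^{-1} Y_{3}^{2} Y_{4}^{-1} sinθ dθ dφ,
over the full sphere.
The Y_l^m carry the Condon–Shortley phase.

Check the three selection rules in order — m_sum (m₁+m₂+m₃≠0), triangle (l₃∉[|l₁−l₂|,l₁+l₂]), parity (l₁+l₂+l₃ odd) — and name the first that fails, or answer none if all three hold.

Σmᵢ = 0  ✓
l₃∈[|l₁−l₂|,l₁+l₂]=[0,6], have l₃=4  ✓
Σlᵢ = 10 ⇒ even  ✓

none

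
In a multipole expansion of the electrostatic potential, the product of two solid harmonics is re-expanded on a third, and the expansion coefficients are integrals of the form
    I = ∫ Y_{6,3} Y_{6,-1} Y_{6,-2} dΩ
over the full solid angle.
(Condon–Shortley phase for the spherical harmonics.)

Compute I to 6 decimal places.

Rules hold: Σm=0, L=18 even, 0≤6≤12.
N = 13·13·13 = 2197
Δ = 6!·6!·6!/19! = 1/325909584
Racah Σ t=0..6: t=0:+1/373248000 t=1:−1/1728000 t=2:+1/110592 t=3:−1/46656 t=4:+1/110592 t=5:−1/1728000 t=6:+1/373248000 = -7/1555200
⇒ 3j(6 6 6; 0 0 0)² = 400/46189, sgn -1
Racah Σ t=0..3: t=0:+1/3110400 t=1:−1/276480 t=2:+1/207360 t=3:−1/1244160 = 1/1382400
⇒ 3j(6 6 6; 3 -1 -2)² = 189/92378, sgn +1
4πI² = N·(3j₀)²·(3jₘ)² = 491400/12623809
I = -1·√(0.0389264/4π) = -0.05565670

-0.055657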